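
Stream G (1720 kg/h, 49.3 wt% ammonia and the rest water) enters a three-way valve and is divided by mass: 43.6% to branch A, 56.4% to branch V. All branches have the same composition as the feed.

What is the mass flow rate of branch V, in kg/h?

Branch V flow = 0.564×1720 = 970.08 kg/h.

970.1 kg/h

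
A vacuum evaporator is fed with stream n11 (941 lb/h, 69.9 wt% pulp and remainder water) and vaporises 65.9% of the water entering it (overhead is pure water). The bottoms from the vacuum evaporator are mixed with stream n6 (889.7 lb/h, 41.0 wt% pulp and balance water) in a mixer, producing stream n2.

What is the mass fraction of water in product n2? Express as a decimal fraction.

0.3780

Vapour removed = 0.659×0.301×941 = 186.66 lb/h; concentrate = 754.34 lb/h.
water reaching the mixer = 96.585 (from concentrate) + 889.7×0.590 = 621.51 lb/h.
Product flow = 754.34 + 889.7 = 1644 lb/h; water fraction = 0.3780.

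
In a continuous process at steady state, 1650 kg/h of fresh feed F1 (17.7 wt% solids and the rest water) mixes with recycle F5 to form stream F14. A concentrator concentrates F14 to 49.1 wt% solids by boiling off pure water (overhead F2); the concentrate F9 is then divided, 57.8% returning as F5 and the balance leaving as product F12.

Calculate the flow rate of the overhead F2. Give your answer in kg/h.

Overall solids balance (none leaves overhead): solids in fresh feed = solids in product, i.e. 1650×0.177 = (1−0.578)·F9·0.491.
F9 = 292.05/(0.491×0.422) = 1409.5 kg/h.
Recycle F5 = 0.578×1409.5 = 814.69 kg/h.
Combined feed F14 = 1650 + 814.69 = 2464.7 kg/h.
Overhead F2 = F14 − F9 = 2464.7 − 1409.5 = 1055.2 kg/h.

1055 kg/h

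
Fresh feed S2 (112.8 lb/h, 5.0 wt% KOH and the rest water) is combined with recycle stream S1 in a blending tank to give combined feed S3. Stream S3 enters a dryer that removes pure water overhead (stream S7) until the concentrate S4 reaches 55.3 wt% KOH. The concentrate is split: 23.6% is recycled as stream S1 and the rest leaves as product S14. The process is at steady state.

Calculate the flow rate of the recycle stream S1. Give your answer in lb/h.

Overall KOH balance (none leaves overhead): KOH in fresh feed = KOH in product, i.e. 112.8×0.050 = (1−0.236)·S4·0.553.
S4 = 5.64/(0.553×0.764) = 13.349 lb/h.
Recycle S1 = 0.236×13.349 = 3.1505 lb/h.

3.15 lb/h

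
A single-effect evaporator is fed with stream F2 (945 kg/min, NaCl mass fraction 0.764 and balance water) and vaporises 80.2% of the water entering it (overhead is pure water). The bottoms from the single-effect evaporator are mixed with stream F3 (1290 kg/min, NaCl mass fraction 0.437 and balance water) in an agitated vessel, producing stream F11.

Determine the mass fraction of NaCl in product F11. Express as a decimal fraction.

Vapour removed = 0.802×0.236×945 = 178.86 kg/min; concentrate = 766.14 kg/min.
NaCl reaching the mixer = 721.98 (from concentrate) + 1290×0.437 = 1285.7 kg/min.
Product flow = 766.14 + 1290 = 2056.1 kg/min; NaCl fraction = 0.625.

0.625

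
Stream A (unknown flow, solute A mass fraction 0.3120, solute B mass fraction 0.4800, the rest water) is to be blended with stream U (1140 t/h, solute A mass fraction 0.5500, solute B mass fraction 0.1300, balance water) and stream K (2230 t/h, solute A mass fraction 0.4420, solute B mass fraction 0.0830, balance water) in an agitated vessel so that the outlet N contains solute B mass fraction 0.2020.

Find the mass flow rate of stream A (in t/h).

Let A be the unknown flow. Total out = 3370 + A.
solute B balance: 333.29 + 0.480·A = 0.202·(3370 + A)
(0.480 − 0.202)·A = 0.202×3370 − 333.29 = 347.45
A = 347.45 / 0.278 = 1249.8 t/h

1250 t/h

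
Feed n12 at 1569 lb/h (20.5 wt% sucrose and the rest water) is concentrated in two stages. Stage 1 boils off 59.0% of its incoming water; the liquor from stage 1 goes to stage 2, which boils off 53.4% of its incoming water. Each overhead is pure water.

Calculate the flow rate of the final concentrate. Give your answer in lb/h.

560 lb/h

water in feed = 1569×0.795 = 1247.4 lb/h.
After stage 1: water left = (1−0.590)×1247.4 = 511.42; stream total = 833.06 lb/h.
After stage 2: water left = (1−0.534)×511.42 = 238.32; final concentrate = 559.96 lb/h.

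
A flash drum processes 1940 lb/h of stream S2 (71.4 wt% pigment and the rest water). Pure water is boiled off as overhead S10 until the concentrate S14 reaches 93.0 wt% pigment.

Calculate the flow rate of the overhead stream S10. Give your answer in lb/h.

450.6 lb/h

pigment is conserved: 1940×0.714 = 1385.2 lb/h all reports to the concentrate.
Concentrate = 1385.2/(target fraction) = 1489.4 lb/h.
Overhead = 1940 − 1489.4 = 450.58 lb/h.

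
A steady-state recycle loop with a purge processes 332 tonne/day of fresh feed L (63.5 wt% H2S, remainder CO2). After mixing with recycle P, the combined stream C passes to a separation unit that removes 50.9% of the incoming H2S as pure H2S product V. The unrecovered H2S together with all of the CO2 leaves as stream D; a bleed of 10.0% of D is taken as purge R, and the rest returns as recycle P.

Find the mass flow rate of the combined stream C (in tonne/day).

1590 tonne/day

CO2 enters only via L and leaves only via the purge: 332×0.365 = 0.100×(CO2 in D), and the separation unit passes all CO2, so CO2 in C = CO2 in D = 1211.8 tonne/day.
H2S in C: m_A = 332×0.635 + (1−0.100)·(1−0.509)·m_A, so m_A = 210.82/0.5581 = 377.75 tonne/day.
C = 377.75 + 1211.8 = 1589.5 tonne/day.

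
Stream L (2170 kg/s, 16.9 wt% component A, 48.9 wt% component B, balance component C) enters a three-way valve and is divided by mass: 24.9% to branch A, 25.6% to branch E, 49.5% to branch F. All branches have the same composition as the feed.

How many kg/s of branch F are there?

Branch F flow = 0.495×2170 = 1074.2 kg/s.

1074 kg/s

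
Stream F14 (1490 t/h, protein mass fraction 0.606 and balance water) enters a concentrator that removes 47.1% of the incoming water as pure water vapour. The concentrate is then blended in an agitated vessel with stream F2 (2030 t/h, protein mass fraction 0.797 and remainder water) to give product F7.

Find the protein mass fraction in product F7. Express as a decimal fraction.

Vapour removed = 0.471×0.394×1490 = 276.51 t/h; concentrate = 1213.5 t/h.
protein reaching the mixer = 902.94 (from concentrate) + 2030×0.797 = 2520.8 t/h.
Product flow = 1213.5 + 2030 = 3243.5 t/h; protein fraction = 0.777.

0.777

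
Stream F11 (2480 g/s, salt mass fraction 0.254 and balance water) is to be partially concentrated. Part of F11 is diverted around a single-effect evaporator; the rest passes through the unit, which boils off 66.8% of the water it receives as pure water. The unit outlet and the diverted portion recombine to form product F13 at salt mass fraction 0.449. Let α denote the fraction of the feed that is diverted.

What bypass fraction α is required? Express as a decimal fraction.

0.128

All 2480×0.254 = 629.92 g/s of salt reaches F13, so F13 = 629.92/0.449 = 1402.9 g/s and vapour = 1077.1 g/s.
The evaporator receives (1−α)·2480 of feed at 0.746 water and removes 0.668 of that water:
0.668×0.746×(1−α)×2480 = 1077.1
(1−α) = 1077.1/1235.9 = 0.8715;  α = 0.1285.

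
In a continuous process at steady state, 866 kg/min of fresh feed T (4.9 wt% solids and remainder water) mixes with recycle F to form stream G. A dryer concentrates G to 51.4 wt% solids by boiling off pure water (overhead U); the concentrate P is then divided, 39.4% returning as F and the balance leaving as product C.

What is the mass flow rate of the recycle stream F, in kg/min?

53.68 kg/min

Overall solids balance (none leaves overhead): solids in fresh feed = solids in product, i.e. 866×0.049 = (1−0.394)·P·0.514.
P = 42.434/(0.514×0.606) = 136.23 kg/min.
Recycle F = 0.394×136.23 = 53.675 kg/min.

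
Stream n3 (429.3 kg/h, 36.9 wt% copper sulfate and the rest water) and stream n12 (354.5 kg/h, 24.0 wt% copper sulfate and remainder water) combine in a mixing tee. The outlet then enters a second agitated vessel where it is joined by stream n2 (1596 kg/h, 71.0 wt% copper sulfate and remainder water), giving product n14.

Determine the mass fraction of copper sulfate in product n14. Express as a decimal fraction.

0.5785

Overall, product flow = 2379.8 kg/h.
copper sulfate in = 429.3×0.369 + 354.5×0.240 + 1596×0.710 = 1376.7 kg/h.
copper sulfate fraction in n14 = 0.5785.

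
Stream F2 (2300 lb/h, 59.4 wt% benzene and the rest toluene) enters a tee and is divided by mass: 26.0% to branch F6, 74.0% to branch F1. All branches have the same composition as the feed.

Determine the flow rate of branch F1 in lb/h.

Branch F1 flow = 0.740×2300 = 1702 lb/h.

1702 lb/h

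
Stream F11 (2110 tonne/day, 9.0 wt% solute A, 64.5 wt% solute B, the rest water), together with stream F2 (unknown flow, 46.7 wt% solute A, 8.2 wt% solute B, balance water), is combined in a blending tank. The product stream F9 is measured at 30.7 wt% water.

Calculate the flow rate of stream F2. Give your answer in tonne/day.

Let F2 be the unknown flow. Total out = 2110 + F2.
water balance: 559.15 + 0.451·F2 = 0.307·(2110 + F2)
(0.451 − 0.307)·F2 = 0.307×2110 − 559.15 = 88.62
F2 = 88.62 / 0.144 = 615.42 tonne/day

615.4 tonne/day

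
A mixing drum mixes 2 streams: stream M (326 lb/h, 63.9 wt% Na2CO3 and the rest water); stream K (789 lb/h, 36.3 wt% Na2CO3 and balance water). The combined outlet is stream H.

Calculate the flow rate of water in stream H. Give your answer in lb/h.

water out = water in = 326×0.361 + 789×0.637 = 620.28 lb/h.

620.3 lb/h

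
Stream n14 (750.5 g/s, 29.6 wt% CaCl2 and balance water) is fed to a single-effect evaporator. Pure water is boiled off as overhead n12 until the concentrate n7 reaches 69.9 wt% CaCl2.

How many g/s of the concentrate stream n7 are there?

317.8 g/s

CaCl2 is conserved: 750.5×0.296 = 222.15 g/s all reports to the concentrate.
Concentrate = 222.15/(target fraction) = 317.81 g/s.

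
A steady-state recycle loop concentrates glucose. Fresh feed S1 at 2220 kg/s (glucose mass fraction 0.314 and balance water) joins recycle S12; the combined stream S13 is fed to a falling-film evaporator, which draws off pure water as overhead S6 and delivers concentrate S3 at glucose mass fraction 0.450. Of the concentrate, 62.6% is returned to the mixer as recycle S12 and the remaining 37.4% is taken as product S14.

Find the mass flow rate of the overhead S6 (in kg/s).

670.9 kg/s

Overall glucose balance (none leaves overhead): glucose in fresh feed = glucose in product, i.e. 2220×0.314 = (1−0.626)·S3·0.450.
S3 = 697.08/(0.450×0.374) = 4141.9 kg/s.
Recycle S12 = 0.626×4141.9 = 2592.8 kg/s.
Combined feed S13 = 2220 + 2592.8 = 4812.8 kg/s.
Overhead S6 = S13 − S3 = 4812.8 − 4141.9 = 670.93 kg/s.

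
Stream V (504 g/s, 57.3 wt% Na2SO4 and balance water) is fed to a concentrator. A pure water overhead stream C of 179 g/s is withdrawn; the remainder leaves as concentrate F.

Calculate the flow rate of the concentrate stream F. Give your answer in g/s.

Concentrate = 504 − 179 = 325 g/s.

325 g/s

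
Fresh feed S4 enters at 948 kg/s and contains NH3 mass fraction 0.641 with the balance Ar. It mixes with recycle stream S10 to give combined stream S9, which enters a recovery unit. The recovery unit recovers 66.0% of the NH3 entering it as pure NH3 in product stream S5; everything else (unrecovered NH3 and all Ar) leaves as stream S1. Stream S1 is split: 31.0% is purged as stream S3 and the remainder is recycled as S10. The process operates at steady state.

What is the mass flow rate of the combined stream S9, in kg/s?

Ar enters only via S4 and leaves only via the purge: 948×0.359 = 0.310×(Ar in S1), and the recovery unit passes all Ar, so Ar in S9 = Ar in S1 = 1097.8 kg/s.
NH3 in S9: m_A = 948×0.641 + (1−0.310)·(1−0.660)·m_A, so m_A = 607.67/0.7654 = 793.92 kg/s.
S9 = 793.92 + 1097.8 = 1891.8 kg/s.

1892 kg/s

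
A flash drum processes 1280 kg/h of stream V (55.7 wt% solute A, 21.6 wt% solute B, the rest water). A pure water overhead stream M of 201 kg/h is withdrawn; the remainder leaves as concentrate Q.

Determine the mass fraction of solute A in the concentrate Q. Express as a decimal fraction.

0.661

solute A is not removed: 1280×0.557 = 712.96 kg/h of solute A enters Q.
Concentrate = 1280 − 201 = 1079 kg/h.
Mass fraction = 712.96/1079 = 0.661.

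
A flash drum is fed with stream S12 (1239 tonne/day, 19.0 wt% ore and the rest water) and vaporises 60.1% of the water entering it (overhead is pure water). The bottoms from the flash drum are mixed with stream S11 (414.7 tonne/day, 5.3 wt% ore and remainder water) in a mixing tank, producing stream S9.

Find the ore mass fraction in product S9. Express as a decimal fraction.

0.245

Vapour removed = 0.601×0.810×1239 = 603.16 tonne/day; concentrate = 635.84 tonne/day.
ore reaching the mixer = 235.41 (from concentrate) + 414.7×0.053 = 257.39 tonne/day.
Product flow = 635.84 + 414.7 = 1050.5 tonne/day; ore fraction = 0.245.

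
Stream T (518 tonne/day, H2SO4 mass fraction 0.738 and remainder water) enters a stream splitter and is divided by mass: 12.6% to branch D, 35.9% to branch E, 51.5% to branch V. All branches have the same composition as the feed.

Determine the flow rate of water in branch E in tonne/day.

48.72 tonne/day

Branch E total = 0.359×518 = 185.96 tonne/day.
water in E = 0.262×185.96 = 48.722 tonne/day.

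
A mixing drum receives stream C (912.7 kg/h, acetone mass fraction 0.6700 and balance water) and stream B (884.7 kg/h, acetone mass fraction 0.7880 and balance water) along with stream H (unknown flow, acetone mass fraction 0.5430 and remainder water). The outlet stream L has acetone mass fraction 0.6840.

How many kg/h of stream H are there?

Let H be the unknown flow. Total out = 1797.4 + H.
acetone balance: 1308.7 + 0.543·H = 0.684·(1797.4 + H)
(0.543 − 0.684)·H = 0.684×1797.4 − 1308.7 = -79.231
H = -79.231 / -0.141 = 561.92 kg/h

561.9 kg/h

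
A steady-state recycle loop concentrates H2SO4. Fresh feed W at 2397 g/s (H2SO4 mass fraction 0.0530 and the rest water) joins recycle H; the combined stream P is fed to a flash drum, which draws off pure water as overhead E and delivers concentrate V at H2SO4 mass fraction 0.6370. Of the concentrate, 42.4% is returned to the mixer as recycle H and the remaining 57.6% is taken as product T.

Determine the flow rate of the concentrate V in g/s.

Overall H2SO4 balance (none leaves overhead): H2SO4 in fresh feed = H2SO4 in product, i.e. 2397×0.053 = (1−0.424)·V·0.637.
V = 127.04/(0.637×0.576) = 346.24 g/s.

346.2 g/s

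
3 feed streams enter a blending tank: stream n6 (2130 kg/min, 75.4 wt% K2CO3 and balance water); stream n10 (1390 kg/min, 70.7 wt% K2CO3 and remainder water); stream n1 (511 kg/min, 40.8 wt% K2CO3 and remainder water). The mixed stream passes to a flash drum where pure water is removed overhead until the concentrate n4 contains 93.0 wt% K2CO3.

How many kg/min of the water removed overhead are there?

K2CO3 entering = 2130×0.754 + 1390×0.707 + 511×0.408 = 2797.2 kg/min.
All K2CO3 reports to n4, so n4 = 2797.2/0.930 = 3007.8 kg/min.
Total feed = 4031 kg/min; overhead = 4031 − 3007.8 = 1023.2 kg/min.

1023 kg/min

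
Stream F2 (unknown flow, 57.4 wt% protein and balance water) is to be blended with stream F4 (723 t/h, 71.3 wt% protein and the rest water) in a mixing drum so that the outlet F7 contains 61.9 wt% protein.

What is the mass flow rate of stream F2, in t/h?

Let F2 be the unknown flow. Total out = 723 + F2.
protein balance: 515.5 + 0.574·F2 = 0.619·(723 + F2)
(0.574 − 0.619)·F2 = 0.619×723 − 515.5 = -67.962
F2 = -67.962 / -0.045 = 1510.3 t/h

1510 t/h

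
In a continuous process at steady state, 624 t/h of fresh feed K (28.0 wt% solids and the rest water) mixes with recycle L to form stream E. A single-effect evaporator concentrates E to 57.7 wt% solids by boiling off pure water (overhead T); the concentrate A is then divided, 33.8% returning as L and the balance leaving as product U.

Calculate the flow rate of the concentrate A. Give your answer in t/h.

457.4 t/h

Overall solids balance (none leaves overhead): solids in fresh feed = solids in product, i.e. 624×0.280 = (1−0.338)·A·0.577.
A = 174.72/(0.577×0.662) = 457.41 t/h.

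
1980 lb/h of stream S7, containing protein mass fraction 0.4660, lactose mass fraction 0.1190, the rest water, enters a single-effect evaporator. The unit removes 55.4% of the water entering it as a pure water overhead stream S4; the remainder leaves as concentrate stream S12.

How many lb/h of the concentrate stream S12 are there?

water entering = 1980×0.415 = 821.7 lb/h; overhead removed = 0.554×821.7 = 455.22 lb/h.
Concentrate = 1980 − 455.22 = 1524.8 lb/h.

1525 lb/h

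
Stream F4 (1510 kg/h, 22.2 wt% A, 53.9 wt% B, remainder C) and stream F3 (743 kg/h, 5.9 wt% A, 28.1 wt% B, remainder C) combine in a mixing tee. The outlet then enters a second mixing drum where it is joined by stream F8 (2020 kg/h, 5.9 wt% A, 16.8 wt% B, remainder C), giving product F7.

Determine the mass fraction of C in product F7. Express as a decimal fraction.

Overall, product flow = 4273 kg/h.
C in = 1510×0.239 + 743×0.660 + 2020×0.773 = 2412.7 kg/h.
C fraction in F7 = 0.565.

0.565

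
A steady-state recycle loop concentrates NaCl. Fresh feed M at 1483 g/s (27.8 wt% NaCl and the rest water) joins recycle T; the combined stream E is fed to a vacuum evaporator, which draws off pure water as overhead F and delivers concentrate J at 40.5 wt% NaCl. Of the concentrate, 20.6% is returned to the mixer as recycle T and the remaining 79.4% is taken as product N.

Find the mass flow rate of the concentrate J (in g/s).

1282 g/s

Overall NaCl balance (none leaves overhead): NaCl in fresh feed = NaCl in product, i.e. 1483×0.278 = (1−0.206)·J·0.405.
J = 412.27/(0.405×0.794) = 1282.1 g/s.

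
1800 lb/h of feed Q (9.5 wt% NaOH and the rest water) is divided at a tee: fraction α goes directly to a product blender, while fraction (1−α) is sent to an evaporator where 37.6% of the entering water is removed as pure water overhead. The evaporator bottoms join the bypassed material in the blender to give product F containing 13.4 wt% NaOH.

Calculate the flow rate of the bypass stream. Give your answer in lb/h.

260.4 lb/h

All 1800×0.095 = 171 lb/h of NaOH reaches F, so F = 171/0.134 = 1276.1 lb/h and vapour = 523.88 lb/h.
The evaporator receives (1−α)·1800 of feed at 0.905 water and removes 0.376 of that water:
0.376×0.905×(1−α)×1800 = 523.88
(1−α) = 523.88/612.5 = 0.8553;  α = 0.1447.
Bypass flow = 0.1447×1800 = 260.44 lb/h.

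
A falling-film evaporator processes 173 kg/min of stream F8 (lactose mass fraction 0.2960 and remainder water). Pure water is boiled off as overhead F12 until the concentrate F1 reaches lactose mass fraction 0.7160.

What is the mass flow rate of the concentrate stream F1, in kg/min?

71.52 kg/min

lactose is conserved: 173×0.296 = 51.208 kg/min all reports to the concentrate.
Concentrate = 51.208/(target fraction) = 71.52 kg/min.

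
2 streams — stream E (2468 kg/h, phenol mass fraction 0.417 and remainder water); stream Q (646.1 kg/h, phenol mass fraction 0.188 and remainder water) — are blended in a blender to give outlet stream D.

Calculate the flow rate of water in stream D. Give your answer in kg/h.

water out = water in = 2468×0.583 + 646.1×0.812 = 1963.5 kg/h.

1963 kg/h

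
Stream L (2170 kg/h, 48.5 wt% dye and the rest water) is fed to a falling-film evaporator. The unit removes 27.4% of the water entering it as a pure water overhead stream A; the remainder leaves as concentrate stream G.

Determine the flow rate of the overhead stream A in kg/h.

water entering = 2170×0.515 = 1117.5 kg/h; overhead removed = 0.274×1117.5 = 306.21 kg/h.

306.2 kg/h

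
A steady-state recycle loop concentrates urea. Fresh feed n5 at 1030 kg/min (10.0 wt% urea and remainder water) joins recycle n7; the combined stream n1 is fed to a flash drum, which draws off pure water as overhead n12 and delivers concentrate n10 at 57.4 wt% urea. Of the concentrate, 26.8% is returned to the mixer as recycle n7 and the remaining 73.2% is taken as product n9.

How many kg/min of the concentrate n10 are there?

245.1 kg/min

Overall urea balance (none leaves overhead): urea in fresh feed = urea in product, i.e. 1030×0.100 = (1−0.268)·n10·0.574.
n10 = 103/(0.574×0.732) = 245.14 kg/min.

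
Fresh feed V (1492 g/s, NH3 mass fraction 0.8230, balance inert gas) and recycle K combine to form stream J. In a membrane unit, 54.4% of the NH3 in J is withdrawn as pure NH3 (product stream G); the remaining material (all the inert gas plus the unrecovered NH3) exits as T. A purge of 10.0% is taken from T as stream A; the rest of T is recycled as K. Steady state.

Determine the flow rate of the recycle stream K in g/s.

inert gas enters only via V and leaves only via the purge: 1492×0.177 = 0.100×(inert gas in T), and the membrane unit passes all inert gas, so inert gas in J = inert gas in T = 2640.8 g/s.
NH3 in J: m_A = 1492×0.823 + (1−0.100)·(1−0.544)·m_A, so m_A = 1227.9/0.5896 = 2082.6 g/s.
T = (1−0.544)×2082.6 + 2640.8 = 3590.5 g/s.
Recycle K = (1−0.100)×3590.5 = 3231.5 g/s.

3231 g/s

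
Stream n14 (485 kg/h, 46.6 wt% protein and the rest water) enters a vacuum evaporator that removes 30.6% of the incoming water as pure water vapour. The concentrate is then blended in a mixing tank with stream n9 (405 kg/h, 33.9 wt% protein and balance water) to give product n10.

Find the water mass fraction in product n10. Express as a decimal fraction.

0.5519

Vapour removed = 0.306×0.534×485 = 79.251 kg/h; concentrate = 405.75 kg/h.
water reaching the mixer = 179.74 (from concentrate) + 405×0.661 = 447.44 kg/h.
Product flow = 405.75 + 405 = 810.75 kg/h; water fraction = 0.5519.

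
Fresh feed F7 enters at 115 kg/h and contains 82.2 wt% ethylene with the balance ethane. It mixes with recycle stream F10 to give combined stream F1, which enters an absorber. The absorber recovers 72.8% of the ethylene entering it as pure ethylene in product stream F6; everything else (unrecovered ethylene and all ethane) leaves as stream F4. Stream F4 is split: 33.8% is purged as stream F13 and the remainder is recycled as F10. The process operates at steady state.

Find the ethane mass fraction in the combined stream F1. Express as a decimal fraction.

0.344

ethane enters only via F7 and leaves only via the purge: 115×0.178 = 0.338×(ethane in F4), and the absorber passes all ethane, so ethane in F1 = ethane in F4 = 60.562 kg/h.
ethylene in F1: m_A = 115×0.822 + (1−0.338)·(1−0.728)·m_A, so m_A = 94.53/0.8199 = 115.29 kg/h.
F1 = 115.29 + 60.562 = 175.85 kg/h.
ethane fraction in F1 = 60.562/175.85 = 0.344.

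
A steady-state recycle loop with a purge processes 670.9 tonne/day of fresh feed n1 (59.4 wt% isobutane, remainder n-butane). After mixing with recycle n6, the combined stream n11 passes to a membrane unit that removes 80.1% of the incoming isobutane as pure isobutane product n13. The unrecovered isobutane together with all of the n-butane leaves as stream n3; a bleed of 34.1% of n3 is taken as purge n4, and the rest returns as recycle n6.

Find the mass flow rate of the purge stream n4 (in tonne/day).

n-butane enters only via n1 and leaves only via the purge: 670.9×0.406 = 0.341×(n-butane in n3), and the membrane unit passes all n-butane, so n-butane in n11 = n-butane in n3 = 798.78 tonne/day.
isobutane in n11: m_A = 670.9×0.594 + (1−0.341)·(1−0.801)·m_A, so m_A = 398.51/0.8689 = 458.66 tonne/day.
n3 = (1−0.801)×458.66 + 798.78 = 890.06 tonne/day.
Purge n4 = 0.341×890.06 = 303.51 tonne/day.

303.5 tonne/day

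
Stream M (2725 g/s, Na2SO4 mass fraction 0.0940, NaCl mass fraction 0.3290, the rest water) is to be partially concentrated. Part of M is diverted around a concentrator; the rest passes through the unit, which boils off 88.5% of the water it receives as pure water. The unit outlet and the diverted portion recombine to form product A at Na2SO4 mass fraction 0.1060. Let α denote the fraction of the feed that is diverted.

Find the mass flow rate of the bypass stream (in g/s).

2121 g/s

All 2725×0.094 = 256.15 g/s of Na2SO4 reaches A, so A = 256.15/0.106 = 2416.5 g/s and vapour = 308.49 g/s.
The evaporator receives (1−α)·2725 of feed at 0.577 water and removes 0.885 of that water:
0.885×0.577×(1−α)×2725 = 308.49
(1−α) = 308.49/1391.5 = 0.2217;  α = 0.7783.
Bypass flow = 0.7783×2725 = 2120.9 g/s.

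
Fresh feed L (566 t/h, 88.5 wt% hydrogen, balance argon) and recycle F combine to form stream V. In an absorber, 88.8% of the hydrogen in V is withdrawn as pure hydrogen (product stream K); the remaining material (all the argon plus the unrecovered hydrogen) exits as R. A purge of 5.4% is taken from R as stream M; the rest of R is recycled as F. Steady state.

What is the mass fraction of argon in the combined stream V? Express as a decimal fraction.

0.683

argon enters only via L and leaves only via the purge: 566×0.115 = 0.054×(argon in R), and the absorber passes all argon, so argon in V = argon in R = 1205.4 t/h.
hydrogen in V: m_A = 566×0.885 + (1−0.054)·(1−0.888)·m_A, so m_A = 500.91/0.8940 = 560.27 t/h.
V = 560.27 + 1205.4 = 1765.6 t/h.
argon fraction in V = 1205.4/1765.6 = 0.683.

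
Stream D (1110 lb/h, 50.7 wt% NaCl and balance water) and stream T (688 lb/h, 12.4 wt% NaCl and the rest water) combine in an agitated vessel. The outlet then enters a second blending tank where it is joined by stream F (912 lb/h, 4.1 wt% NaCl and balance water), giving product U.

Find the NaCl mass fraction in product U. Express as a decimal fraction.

0.253

Overall, product flow = 2710 lb/h.
NaCl in = 1110×0.507 + 688×0.124 + 912×0.041 = 685.47 lb/h.
NaCl fraction in U = 0.253.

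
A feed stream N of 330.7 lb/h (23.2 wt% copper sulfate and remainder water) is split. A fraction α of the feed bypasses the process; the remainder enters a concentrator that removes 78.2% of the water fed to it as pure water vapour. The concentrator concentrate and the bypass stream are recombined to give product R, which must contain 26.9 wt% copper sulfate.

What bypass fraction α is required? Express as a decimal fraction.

0.771

All 330.7×0.232 = 76.722 lb/h of copper sulfate reaches R, so R = 76.722/0.269 = 285.21 lb/h and vapour = 45.487 lb/h.
The evaporator receives (1−α)·330.7 of feed at 0.768 water and removes 0.782 of that water:
0.782×0.768×(1−α)×330.7 = 45.487
(1−α) = 45.487/198.61 = 0.2290;  α = 0.7710.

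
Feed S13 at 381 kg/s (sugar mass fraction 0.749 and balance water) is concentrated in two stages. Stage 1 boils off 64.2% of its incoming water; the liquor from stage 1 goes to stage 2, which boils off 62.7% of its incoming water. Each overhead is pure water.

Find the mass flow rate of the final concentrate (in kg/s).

water in feed = 381×0.251 = 95.631 kg/s.
After stage 1: water left = (1−0.642)×95.631 = 34.236; stream total = 319.6 kg/s.
After stage 2: water left = (1−0.627)×34.236 = 12.77; final concentrate = 298.14 kg/s.

298.1 kg/s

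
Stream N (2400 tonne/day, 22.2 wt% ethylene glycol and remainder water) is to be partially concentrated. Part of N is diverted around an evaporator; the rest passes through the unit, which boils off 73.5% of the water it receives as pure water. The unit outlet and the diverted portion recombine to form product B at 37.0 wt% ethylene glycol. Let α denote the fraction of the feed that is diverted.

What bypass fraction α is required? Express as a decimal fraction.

All 2400×0.222 = 532.8 tonne/day of ethylene glycol reaches B, so B = 532.8/0.370 = 1440 tonne/day and vapour = 960 tonne/day.
The evaporator receives (1−α)·2400 of feed at 0.778 water and removes 0.735 of that water:
0.735×0.778×(1−α)×2400 = 960
(1−α) = 960/1372.4 = 0.6995;  α = 0.3005.

0.300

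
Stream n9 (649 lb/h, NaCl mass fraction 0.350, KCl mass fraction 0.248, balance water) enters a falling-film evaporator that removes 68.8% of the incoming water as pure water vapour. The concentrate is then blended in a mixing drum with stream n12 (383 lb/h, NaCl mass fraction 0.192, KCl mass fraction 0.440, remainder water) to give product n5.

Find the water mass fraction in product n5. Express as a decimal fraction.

0.261

Vapour removed = 0.688×0.402×649 = 179.5 lb/h; concentrate = 469.5 lb/h.
water reaching the mixer = 81.4 (from concentrate) + 383×0.368 = 222.34 lb/h.
Product flow = 469.5 + 383 = 852.5 lb/h; water fraction = 0.261.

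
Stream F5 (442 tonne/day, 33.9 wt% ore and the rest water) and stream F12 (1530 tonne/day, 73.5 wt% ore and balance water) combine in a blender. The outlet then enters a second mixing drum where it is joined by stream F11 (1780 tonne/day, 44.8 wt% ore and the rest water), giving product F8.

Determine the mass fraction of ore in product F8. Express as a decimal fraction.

Overall, product flow = 3752 tonne/day.
ore in = 442×0.339 + 1530×0.735 + 1780×0.448 = 2071.8 tonne/day.
ore fraction in F8 = 0.552.

0.552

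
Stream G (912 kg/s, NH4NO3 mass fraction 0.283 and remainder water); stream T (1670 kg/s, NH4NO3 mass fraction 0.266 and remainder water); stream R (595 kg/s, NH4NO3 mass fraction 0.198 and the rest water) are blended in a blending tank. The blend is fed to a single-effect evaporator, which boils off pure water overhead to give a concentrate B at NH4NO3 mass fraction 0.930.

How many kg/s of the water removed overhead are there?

2295 kg/s

NH4NO3 entering = 912×0.283 + 1670×0.266 + 595×0.198 = 820.13 kg/s.
All NH4NO3 reports to B, so B = 820.13/0.930 = 881.86 kg/s.
Total feed = 3177 kg/s; overhead = 3177 − 881.86 = 2295.1 kg/s.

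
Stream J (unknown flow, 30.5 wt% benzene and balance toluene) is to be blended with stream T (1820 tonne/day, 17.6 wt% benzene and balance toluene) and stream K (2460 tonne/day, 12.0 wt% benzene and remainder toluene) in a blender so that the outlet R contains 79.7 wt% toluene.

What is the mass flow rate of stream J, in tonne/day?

Let J be the unknown flow. Total out = 4280 + J.
toluene balance: 3664.5 + 0.695·J = 0.797·(4280 + J)
(0.695 − 0.797)·J = 0.797×4280 − 3664.5 = -253.32
J = -253.32 / -0.102 = 2483.5 tonne/day

2484 tonne/day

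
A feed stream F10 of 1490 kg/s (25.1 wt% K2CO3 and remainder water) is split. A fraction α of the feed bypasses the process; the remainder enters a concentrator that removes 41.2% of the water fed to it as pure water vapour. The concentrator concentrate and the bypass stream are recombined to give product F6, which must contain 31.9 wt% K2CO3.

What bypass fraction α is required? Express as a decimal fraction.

All 1490×0.251 = 373.99 kg/s of K2CO3 reaches F6, so F6 = 373.99/0.319 = 1172.4 kg/s and vapour = 317.62 kg/s.
The evaporator receives (1−α)·1490 of feed at 0.749 water and removes 0.412 of that water:
0.412×0.749×(1−α)×1490 = 317.62
(1−α) = 317.62/459.8 = 0.6908;  α = 0.3092.

0.309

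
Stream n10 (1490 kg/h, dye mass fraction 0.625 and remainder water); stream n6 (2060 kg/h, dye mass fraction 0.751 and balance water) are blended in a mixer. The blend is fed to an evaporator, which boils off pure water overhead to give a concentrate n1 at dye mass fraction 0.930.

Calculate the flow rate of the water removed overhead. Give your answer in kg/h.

dye entering = 1490×0.625 + 2060×0.751 = 2478.3 kg/h.
All dye reports to n1, so n1 = 2478.3/0.930 = 2664.8 kg/h.
Total feed = 3550 kg/h; overhead = 3550 − 2664.8 = 885.15 kg/h.

885.2 kg/h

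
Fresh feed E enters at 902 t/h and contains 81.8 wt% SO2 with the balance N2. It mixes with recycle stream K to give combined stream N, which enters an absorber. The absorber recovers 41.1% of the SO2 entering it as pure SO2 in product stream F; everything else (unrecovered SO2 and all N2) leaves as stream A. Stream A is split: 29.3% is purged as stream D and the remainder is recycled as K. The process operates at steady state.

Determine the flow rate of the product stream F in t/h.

SO2 in N: m_A = 902×0.818 + (1−0.293)·(1−0.411)·m_A, so m_A = 737.84/0.5836 = 1264.3 t/h.
Product F = 0.411×1264.3 = 519.64 t/h.

519.6 t/h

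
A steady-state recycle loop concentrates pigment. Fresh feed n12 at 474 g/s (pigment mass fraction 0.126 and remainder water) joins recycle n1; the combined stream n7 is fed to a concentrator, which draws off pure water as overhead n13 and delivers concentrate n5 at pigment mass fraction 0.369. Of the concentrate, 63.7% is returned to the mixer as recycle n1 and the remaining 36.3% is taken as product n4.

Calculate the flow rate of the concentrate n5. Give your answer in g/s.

Overall pigment balance (none leaves overhead): pigment in fresh feed = pigment in product, i.e. 474×0.126 = (1−0.637)·n5·0.369.
n5 = 59.724/(0.369×0.363) = 445.88 g/s.

445.9 g/s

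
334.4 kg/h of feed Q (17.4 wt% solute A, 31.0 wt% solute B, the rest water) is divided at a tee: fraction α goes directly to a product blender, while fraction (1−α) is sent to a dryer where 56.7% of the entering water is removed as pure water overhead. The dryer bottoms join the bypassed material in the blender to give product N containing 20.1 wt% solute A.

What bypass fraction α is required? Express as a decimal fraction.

0.541

All 334.4×0.174 = 58.186 kg/h of solute A reaches N, so N = 58.186/0.201 = 289.48 kg/h and vapour = 44.919 kg/h.
The evaporator receives (1−α)·334.4 of feed at 0.516 water and removes 0.567 of that water:
0.567×0.516×(1−α)×334.4 = 44.919
(1−α) = 44.919/97.836 = 0.4591;  α = 0.5409.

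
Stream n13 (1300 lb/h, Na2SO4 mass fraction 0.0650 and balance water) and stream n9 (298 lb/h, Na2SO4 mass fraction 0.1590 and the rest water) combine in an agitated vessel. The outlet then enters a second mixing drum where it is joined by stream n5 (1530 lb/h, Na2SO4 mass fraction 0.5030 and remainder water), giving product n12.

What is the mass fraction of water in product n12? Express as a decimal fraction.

0.7118

Overall, product flow = 3128 lb/h.
water in = 1300×0.935 + 298×0.841 + 1530×0.497 = 2226.5 lb/h.
water fraction in n12 = 0.7118.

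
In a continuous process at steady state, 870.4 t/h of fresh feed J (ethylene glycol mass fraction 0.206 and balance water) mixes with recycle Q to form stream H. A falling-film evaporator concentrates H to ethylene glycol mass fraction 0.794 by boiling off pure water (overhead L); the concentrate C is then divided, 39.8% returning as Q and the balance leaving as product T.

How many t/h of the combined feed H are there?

Overall ethylene glycol balance (none leaves overhead): ethylene glycol in fresh feed = ethylene glycol in product, i.e. 870.4×0.206 = (1−0.398)·C·0.794.
C = 179.3/(0.794×0.602) = 375.12 t/h.
Recycle Q = 0.398×375.12 = 149.3 t/h.
Combined feed H = 870.4 + 149.3 = 1019.7 t/h.

1020 t/h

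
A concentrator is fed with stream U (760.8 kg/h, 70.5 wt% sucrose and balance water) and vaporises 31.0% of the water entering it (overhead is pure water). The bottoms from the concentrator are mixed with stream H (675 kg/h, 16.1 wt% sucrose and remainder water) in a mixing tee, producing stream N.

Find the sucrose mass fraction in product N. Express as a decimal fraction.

0.472

Vapour removed = 0.310×0.295×760.8 = 69.575 kg/h; concentrate = 691.22 kg/h.
sucrose reaching the mixer = 536.36 (from concentrate) + 675×0.161 = 645.04 kg/h.
Product flow = 691.22 + 675 = 1366.2 kg/h; sucrose fraction = 0.472.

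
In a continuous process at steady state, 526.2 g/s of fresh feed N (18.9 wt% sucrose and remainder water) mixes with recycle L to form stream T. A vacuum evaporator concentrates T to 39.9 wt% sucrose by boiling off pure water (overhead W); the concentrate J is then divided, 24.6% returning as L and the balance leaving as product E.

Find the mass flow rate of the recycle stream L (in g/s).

81.32 g/s

Overall sucrose balance (none leaves overhead): sucrose in fresh feed = sucrose in product, i.e. 526.2×0.189 = (1−0.246)·J·0.399.
J = 99.452/(0.399×0.754) = 330.57 g/s.
Recycle L = 0.246×330.57 = 81.321 g/s.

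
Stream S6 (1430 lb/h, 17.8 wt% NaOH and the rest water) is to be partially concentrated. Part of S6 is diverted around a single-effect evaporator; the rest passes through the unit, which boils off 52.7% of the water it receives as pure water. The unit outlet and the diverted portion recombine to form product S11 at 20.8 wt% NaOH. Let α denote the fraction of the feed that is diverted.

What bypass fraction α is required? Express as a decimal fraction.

All 1430×0.178 = 254.54 lb/h of NaOH reaches S11, so S11 = 254.54/0.208 = 1223.8 lb/h and vapour = 206.25 lb/h.
The evaporator receives (1−α)·1430 of feed at 0.822 water and removes 0.527 of that water:
0.527×0.822×(1−α)×1430 = 206.25
(1−α) = 206.25/619.47 = 0.3329;  α = 0.6671.

0.667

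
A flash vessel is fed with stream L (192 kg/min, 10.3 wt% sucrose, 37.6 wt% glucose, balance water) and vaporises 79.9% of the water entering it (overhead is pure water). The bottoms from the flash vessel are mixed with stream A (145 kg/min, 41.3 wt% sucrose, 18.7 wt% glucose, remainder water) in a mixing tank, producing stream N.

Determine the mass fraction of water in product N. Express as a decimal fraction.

0.304

Vapour removed = 0.799×0.521×192 = 79.926 kg/min; concentrate = 112.07 kg/min.
water reaching the mixer = 20.106 (from concentrate) + 145×0.400 = 78.106 kg/min.
Product flow = 112.07 + 145 = 257.07 kg/min; water fraction = 0.304.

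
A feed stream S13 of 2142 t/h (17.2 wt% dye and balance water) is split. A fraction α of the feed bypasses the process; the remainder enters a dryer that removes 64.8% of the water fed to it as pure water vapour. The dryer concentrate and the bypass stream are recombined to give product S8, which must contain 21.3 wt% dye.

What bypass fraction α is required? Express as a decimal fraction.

All 2142×0.172 = 368.42 t/h of dye reaches S8, so S8 = 368.42/0.213 = 1729.7 t/h and vapour = 412.31 t/h.
The evaporator receives (1−α)·2142 of feed at 0.828 water and removes 0.648 of that water:
0.648×0.828×(1−α)×2142 = 412.31
(1−α) = 412.31/1149.3 = 0.3588;  α = 0.6412.

0.641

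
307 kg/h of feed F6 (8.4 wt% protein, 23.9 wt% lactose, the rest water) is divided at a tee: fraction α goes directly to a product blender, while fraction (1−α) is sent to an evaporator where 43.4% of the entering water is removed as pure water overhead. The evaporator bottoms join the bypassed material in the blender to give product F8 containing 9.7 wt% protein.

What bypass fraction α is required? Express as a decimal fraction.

0.544

All 307×0.084 = 25.788 kg/h of protein reaches F8, so F8 = 25.788/0.097 = 265.86 kg/h and vapour = 41.144 kg/h.
The evaporator receives (1−α)·307 of feed at 0.677 water and removes 0.434 of that water:
0.434×0.677×(1−α)×307 = 41.144
(1−α) = 41.144/90.202 = 0.4561;  α = 0.5439.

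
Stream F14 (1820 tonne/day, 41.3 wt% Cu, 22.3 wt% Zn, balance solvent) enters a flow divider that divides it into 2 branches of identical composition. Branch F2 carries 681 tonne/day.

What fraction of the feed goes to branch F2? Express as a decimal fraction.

Fraction to F2 = 681/1820 = 0.3742.

0.374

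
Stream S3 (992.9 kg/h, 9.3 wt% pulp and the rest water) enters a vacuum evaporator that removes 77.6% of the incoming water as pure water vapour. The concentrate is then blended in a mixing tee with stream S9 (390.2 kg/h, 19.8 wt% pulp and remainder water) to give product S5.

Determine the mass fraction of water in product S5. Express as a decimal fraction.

Vapour removed = 0.776×0.907×992.9 = 698.83 kg/h; concentrate = 294.07 kg/h.
water reaching the mixer = 201.73 (from concentrate) + 390.2×0.802 = 514.67 kg/h.
Product flow = 294.07 + 390.2 = 684.27 kg/h; water fraction = 0.7521.

0.7521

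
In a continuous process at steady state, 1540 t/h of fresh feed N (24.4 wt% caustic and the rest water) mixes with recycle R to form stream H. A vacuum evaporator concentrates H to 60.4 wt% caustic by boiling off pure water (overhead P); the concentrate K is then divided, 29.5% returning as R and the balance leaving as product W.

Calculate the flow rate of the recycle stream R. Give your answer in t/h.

Overall caustic balance (none leaves overhead): caustic in fresh feed = caustic in product, i.e. 1540×0.244 = (1−0.295)·K·0.604.
K = 375.76/(0.604×0.705) = 882.44 t/h.
Recycle R = 0.295×882.44 = 260.32 t/h.

260.3 t/h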